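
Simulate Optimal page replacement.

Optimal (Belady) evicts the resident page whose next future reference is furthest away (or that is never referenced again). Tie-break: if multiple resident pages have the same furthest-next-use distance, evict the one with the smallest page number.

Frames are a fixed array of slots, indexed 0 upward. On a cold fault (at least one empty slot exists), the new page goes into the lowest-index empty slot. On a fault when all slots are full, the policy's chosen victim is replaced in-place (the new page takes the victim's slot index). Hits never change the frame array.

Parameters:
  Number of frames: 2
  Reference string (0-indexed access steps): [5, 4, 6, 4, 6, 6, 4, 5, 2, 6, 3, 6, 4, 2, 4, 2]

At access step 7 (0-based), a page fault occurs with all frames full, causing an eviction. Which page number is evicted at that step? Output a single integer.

Step 0: ref 5 -> FAULT, frames=[5,-]
Step 1: ref 4 -> FAULT, frames=[5,4]
Step 2: ref 6 -> FAULT, evict 5, frames=[6,4]
Step 3: ref 4 -> HIT, frames=[6,4]
Step 4: ref 6 -> HIT, frames=[6,4]
Step 5: ref 6 -> HIT, frames=[6,4]
Step 6: ref 4 -> HIT, frames=[6,4]
Step 7: ref 5 -> FAULT, evict 4, frames=[6,5]
At step 7: evicted page 4

Answer: 4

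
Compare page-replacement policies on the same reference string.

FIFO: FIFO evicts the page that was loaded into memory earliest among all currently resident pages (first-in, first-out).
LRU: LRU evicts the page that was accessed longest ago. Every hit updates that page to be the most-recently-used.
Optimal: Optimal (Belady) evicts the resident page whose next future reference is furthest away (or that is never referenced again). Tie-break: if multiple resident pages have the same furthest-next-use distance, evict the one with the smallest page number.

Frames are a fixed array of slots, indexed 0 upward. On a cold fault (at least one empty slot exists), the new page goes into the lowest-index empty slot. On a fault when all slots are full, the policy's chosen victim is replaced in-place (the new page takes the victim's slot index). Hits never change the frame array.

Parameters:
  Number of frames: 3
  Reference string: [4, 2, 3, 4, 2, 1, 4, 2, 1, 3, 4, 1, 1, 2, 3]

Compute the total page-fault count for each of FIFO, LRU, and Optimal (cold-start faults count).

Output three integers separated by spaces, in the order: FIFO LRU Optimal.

--- FIFO ---
  step 0: ref 4 -> FAULT, frames=[4,-,-] (faults so far: 1)
  step 1: ref 2 -> FAULT, frames=[4,2,-] (faults so far: 2)
  step 2: ref 3 -> FAULT, frames=[4,2,3] (faults so far: 3)
  step 3: ref 4 -> HIT, frames=[4,2,3] (faults so far: 3)
  step 4: ref 2 -> HIT, frames=[4,2,3] (faults so far: 3)
  step 5: ref 1 -> FAULT, evict 4, frames=[1,2,3] (faults so far: 4)
  step 6: ref 4 -> FAULT, evict 2, frames=[1,4,3] (faults so far: 5)
  step 7: ref 2 -> FAULT, evict 3, frames=[1,4,2] (faults so far: 6)
  step 8: ref 1 -> HIT, frames=[1,4,2] (faults so far: 6)
  step 9: ref 3 -> FAULT, evict 1, frames=[3,4,2] (faults so far: 7)
  step 10: ref 4 -> HIT, frames=[3,4,2] (faults so far: 7)
  step 11: ref 1 -> FAULT, evict 4, frames=[3,1,2] (faults so far: 8)
  step 12: ref 1 -> HIT, frames=[3,1,2] (faults so far: 8)
  step 13: ref 2 -> HIT, frames=[3,1,2] (faults so far: 8)
  step 14: ref 3 -> HIT, frames=[3,1,2] (faults so far: 8)
  FIFO total faults: 8
--- LRU ---
  step 0: ref 4 -> FAULT, frames=[4,-,-] (faults so far: 1)
  step 1: ref 2 -> FAULT, frames=[4,2,-] (faults so far: 2)
  step 2: ref 3 -> FAULT, frames=[4,2,3] (faults so far: 3)
  step 3: ref 4 -> HIT, frames=[4,2,3] (faults so far: 3)
  step 4: ref 2 -> HIT, frames=[4,2,3] (faults so far: 3)
  step 5: ref 1 -> FAULT, evict 3, frames=[4,2,1] (faults so far: 4)
  step 6: ref 4 -> HIT, frames=[4,2,1] (faults so far: 4)
  step 7: ref 2 -> HIT, frames=[4,2,1] (faults so far: 4)
  step 8: ref 1 -> HIT, frames=[4,2,1] (faults so far: 4)
  step 9: ref 3 -> FAULT, evict 4, frames=[3,2,1] (faults so far: 5)
  step 10: ref 4 -> FAULT, evict 2, frames=[3,4,1] (faults so far: 6)
  step 11: ref 1 -> HIT, frames=[3,4,1] (faults so far: 6)
  step 12: ref 1 -> HIT, frames=[3,4,1] (faults so far: 6)
  step 13: ref 2 -> FAULT, evict 3, frames=[2,4,1] (faults so far: 7)
  step 14: ref 3 -> FAULT, evict 4, frames=[2,3,1] (faults so far: 8)
  LRU total faults: 8
--- Optimal ---
  step 0: ref 4 -> FAULT, frames=[4,-,-] (faults so far: 1)
  step 1: ref 2 -> FAULT, frames=[4,2,-] (faults so far: 2)
  step 2: ref 3 -> FAULT, frames=[4,2,3] (faults so far: 3)
  step 3: ref 4 -> HIT, frames=[4,2,3] (faults so far: 3)
  step 4: ref 2 -> HIT, frames=[4,2,3] (faults so far: 3)
  step 5: ref 1 -> FAULT, evict 3, frames=[4,2,1] (faults so far: 4)
  step 6: ref 4 -> HIT, frames=[4,2,1] (faults so far: 4)
  step 7: ref 2 -> HIT, frames=[4,2,1] (faults so far: 4)
  step 8: ref 1 -> HIT, frames=[4,2,1] (faults so far: 4)
  step 9: ref 3 -> FAULT, evict 2, frames=[4,3,1] (faults so far: 5)
  step 10: ref 4 -> HIT, frames=[4,3,1] (faults so far: 5)
  step 11: ref 1 -> HIT, frames=[4,3,1] (faults so far: 5)
  step 12: ref 1 -> HIT, frames=[4,3,1] (faults so far: 5)
  step 13: ref 2 -> FAULT, evict 1, frames=[4,3,2] (faults so far: 6)
  step 14: ref 3 -> HIT, frames=[4,3,2] (faults so far: 6)
  Optimal total faults: 6

Answer: 8 8 6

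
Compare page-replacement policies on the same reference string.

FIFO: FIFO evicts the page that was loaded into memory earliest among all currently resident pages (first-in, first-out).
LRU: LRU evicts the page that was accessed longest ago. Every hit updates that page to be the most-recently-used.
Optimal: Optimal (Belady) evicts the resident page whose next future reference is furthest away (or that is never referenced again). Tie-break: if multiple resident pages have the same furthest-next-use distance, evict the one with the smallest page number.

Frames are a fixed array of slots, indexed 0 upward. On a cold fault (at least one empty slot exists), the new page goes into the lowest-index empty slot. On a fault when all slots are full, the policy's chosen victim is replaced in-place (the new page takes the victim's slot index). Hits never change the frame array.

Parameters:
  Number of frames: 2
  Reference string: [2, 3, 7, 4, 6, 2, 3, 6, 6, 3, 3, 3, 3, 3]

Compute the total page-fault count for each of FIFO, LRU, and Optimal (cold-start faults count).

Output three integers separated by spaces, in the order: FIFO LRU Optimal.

Answer: 8 8 6

Derivation:
--- FIFO ---
  step 0: ref 2 -> FAULT, frames=[2,-] (faults so far: 1)
  step 1: ref 3 -> FAULT, frames=[2,3] (faults so far: 2)
  step 2: ref 7 -> FAULT, evict 2, frames=[7,3] (faults so far: 3)
  step 3: ref 4 -> FAULT, evict 3, frames=[7,4] (faults so far: 4)
  step 4: ref 6 -> FAULT, evict 7, frames=[6,4] (faults so far: 5)
  step 5: ref 2 -> FAULT, evict 4, frames=[6,2] (faults so far: 6)
  step 6: ref 3 -> FAULT, evict 6, frames=[3,2] (faults so far: 7)
  step 7: ref 6 -> FAULT, evict 2, frames=[3,6] (faults so far: 8)
  step 8: ref 6 -> HIT, frames=[3,6] (faults so far: 8)
  step 9: ref 3 -> HIT, frames=[3,6] (faults so far: 8)
  step 10: ref 3 -> HIT, frames=[3,6] (faults so far: 8)
  step 11: ref 3 -> HIT, frames=[3,6] (faults so far: 8)
  step 12: ref 3 -> HIT, frames=[3,6] (faults so far: 8)
  step 13: ref 3 -> HIT, frames=[3,6] (faults so far: 8)
  FIFO total faults: 8
--- LRU ---
  step 0: ref 2 -> FAULT, frames=[2,-] (faults so far: 1)
  step 1: ref 3 -> FAULT, frames=[2,3] (faults so far: 2)
  step 2: ref 7 -> FAULT, evict 2, frames=[7,3] (faults so far: 3)
  step 3: ref 4 -> FAULT, evict 3, frames=[7,4] (faults so far: 4)
  step 4: ref 6 -> FAULT, evict 7, frames=[6,4] (faults so far: 5)
  step 5: ref 2 -> FAULT, evict 4, frames=[6,2] (faults so far: 6)
  step 6: ref 3 -> FAULT, evict 6, frames=[3,2] (faults so far: 7)
  step 7: ref 6 -> FAULT, evict 2, frames=[3,6] (faults so far: 8)
  step 8: ref 6 -> HIT, frames=[3,6] (faults so far: 8)
  step 9: ref 3 -> HIT, frames=[3,6] (faults so far: 8)
  step 10: ref 3 -> HIT, frames=[3,6] (faults so far: 8)
  step 11: ref 3 -> HIT, frames=[3,6] (faults so far: 8)
  step 12: ref 3 -> HIT, frames=[3,6] (faults so far: 8)
  step 13: ref 3 -> HIT, frames=[3,6] (faults so far: 8)
  LRU total faults: 8
--- Optimal ---
  step 0: ref 2 -> FAULT, frames=[2,-] (faults so far: 1)
  step 1: ref 3 -> FAULT, frames=[2,3] (faults so far: 2)
  step 2: ref 7 -> FAULT, evict 3, frames=[2,7] (faults so far: 3)
  step 3: ref 4 -> FAULT, evict 7, frames=[2,4] (faults so far: 4)
  step 4: ref 6 -> FAULT, evict 4, frames=[2,6] (faults so far: 5)
  step 5: ref 2 -> HIT, frames=[2,6] (faults so far: 5)
  step 6: ref 3 -> FAULT, evict 2, frames=[3,6] (faults so far: 6)
  step 7: ref 6 -> HIT, frames=[3,6] (faults so far: 6)
  step 8: ref 6 -> HIT, frames=[3,6] (faults so far: 6)
  step 9: ref 3 -> HIT, frames=[3,6] (faults so far: 6)
  step 10: ref 3 -> HIT, frames=[3,6] (faults so far: 6)
  step 11: ref 3 -> HIT, frames=[3,6] (faults so far: 6)
  step 12: ref 3 -> HIT, frames=[3,6] (faults so far: 6)
  step 13: ref 3 -> HIT, frames=[3,6] (faults so far: 6)
  Optimal total faults: 6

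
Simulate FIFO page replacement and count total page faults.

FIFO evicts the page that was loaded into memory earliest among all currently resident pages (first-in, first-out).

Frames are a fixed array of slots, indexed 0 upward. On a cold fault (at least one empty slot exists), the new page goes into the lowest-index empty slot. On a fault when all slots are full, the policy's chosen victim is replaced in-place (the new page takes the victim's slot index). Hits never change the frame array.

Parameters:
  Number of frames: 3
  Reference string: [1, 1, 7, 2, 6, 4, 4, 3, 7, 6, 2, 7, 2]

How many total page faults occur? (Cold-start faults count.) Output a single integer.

Answer: 9

Derivation:
Step 0: ref 1 → FAULT, frames=[1,-,-]
Step 1: ref 1 → HIT, frames=[1,-,-]
Step 2: ref 7 → FAULT, frames=[1,7,-]
Step 3: ref 2 → FAULT, frames=[1,7,2]
Step 4: ref 6 → FAULT (evict 1), frames=[6,7,2]
Step 5: ref 4 → FAULT (evict 7), frames=[6,4,2]
Step 6: ref 4 → HIT, frames=[6,4,2]
Step 7: ref 3 → FAULT (evict 2), frames=[6,4,3]
Step 8: ref 7 → FAULT (evict 6), frames=[7,4,3]
Step 9: ref 6 → FAULT (evict 4), frames=[7,6,3]
Step 10: ref 2 → FAULT (evict 3), frames=[7,6,2]
Step 11: ref 7 → HIT, frames=[7,6,2]
Step 12: ref 2 → HIT, frames=[7,6,2]
Total faults: 9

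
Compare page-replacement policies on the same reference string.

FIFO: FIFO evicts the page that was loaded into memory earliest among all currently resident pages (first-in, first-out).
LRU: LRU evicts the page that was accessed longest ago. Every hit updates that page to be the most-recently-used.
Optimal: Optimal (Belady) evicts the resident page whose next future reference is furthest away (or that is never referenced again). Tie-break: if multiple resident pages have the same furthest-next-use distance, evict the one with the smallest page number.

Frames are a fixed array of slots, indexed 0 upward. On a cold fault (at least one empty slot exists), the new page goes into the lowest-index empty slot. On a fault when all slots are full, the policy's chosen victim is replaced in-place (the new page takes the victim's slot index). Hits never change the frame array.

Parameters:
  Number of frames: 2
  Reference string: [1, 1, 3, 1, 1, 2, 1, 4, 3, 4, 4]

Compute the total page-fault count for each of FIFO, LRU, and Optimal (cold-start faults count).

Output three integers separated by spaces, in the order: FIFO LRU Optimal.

Answer: 6 5 5

Derivation:
--- FIFO ---
  step 0: ref 1 -> FAULT, frames=[1,-] (faults so far: 1)
  step 1: ref 1 -> HIT, frames=[1,-] (faults so far: 1)
  step 2: ref 3 -> FAULT, frames=[1,3] (faults so far: 2)
  step 3: ref 1 -> HIT, frames=[1,3] (faults so far: 2)
  step 4: ref 1 -> HIT, frames=[1,3] (faults so far: 2)
  step 5: ref 2 -> FAULT, evict 1, frames=[2,3] (faults so far: 3)
  step 6: ref 1 -> FAULT, evict 3, frames=[2,1] (faults so far: 4)
  step 7: ref 4 -> FAULT, evict 2, frames=[4,1] (faults so far: 5)
  step 8: ref 3 -> FAULT, evict 1, frames=[4,3] (faults so far: 6)
  step 9: ref 4 -> HIT, frames=[4,3] (faults so far: 6)
  step 10: ref 4 -> HIT, frames=[4,3] (faults so far: 6)
  FIFO total faults: 6
--- LRU ---
  step 0: ref 1 -> FAULT, frames=[1,-] (faults so far: 1)
  step 1: ref 1 -> HIT, frames=[1,-] (faults so far: 1)
  step 2: ref 3 -> FAULT, frames=[1,3] (faults so far: 2)
  step 3: ref 1 -> HIT, frames=[1,3] (faults so far: 2)
  step 4: ref 1 -> HIT, frames=[1,3] (faults so far: 2)
  step 5: ref 2 -> FAULT, evict 3, frames=[1,2] (faults so far: 3)
  step 6: ref 1 -> HIT, frames=[1,2] (faults so far: 3)
  step 7: ref 4 -> FAULT, evict 2, frames=[1,4] (faults so far: 4)
  step 8: ref 3 -> FAULT, evict 1, frames=[3,4] (faults so far: 5)
  step 9: ref 4 -> HIT, frames=[3,4] (faults so far: 5)
  step 10: ref 4 -> HIT, frames=[3,4] (faults so far: 5)
  LRU total faults: 5
--- Optimal ---
  step 0: ref 1 -> FAULT, frames=[1,-] (faults so far: 1)
  step 1: ref 1 -> HIT, frames=[1,-] (faults so far: 1)
  step 2: ref 3 -> FAULT, frames=[1,3] (faults so far: 2)
  step 3: ref 1 -> HIT, frames=[1,3] (faults so far: 2)
  step 4: ref 1 -> HIT, frames=[1,3] (faults so far: 2)
  step 5: ref 2 -> FAULT, evict 3, frames=[1,2] (faults so far: 3)
  step 6: ref 1 -> HIT, frames=[1,2] (faults so far: 3)
  step 7: ref 4 -> FAULT, evict 1, frames=[4,2] (faults so far: 4)
  step 8: ref 3 -> FAULT, evict 2, frames=[4,3] (faults so far: 5)
  step 9: ref 4 -> HIT, frames=[4,3] (faults so far: 5)
  step 10: ref 4 -> HIT, frames=[4,3] (faults so far: 5)
  Optimal total faults: 5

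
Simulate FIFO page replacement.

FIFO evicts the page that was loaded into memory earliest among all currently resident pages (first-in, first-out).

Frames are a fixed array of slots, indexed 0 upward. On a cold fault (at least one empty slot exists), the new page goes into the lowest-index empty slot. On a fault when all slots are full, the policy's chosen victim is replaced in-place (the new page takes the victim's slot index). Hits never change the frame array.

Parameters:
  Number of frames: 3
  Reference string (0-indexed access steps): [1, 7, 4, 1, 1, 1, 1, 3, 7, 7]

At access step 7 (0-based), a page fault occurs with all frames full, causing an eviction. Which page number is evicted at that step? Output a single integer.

Answer: 1

Derivation:
Step 0: ref 1 -> FAULT, frames=[1,-,-]
Step 1: ref 7 -> FAULT, frames=[1,7,-]
Step 2: ref 4 -> FAULT, frames=[1,7,4]
Step 3: ref 1 -> HIT, frames=[1,7,4]
Step 4: ref 1 -> HIT, frames=[1,7,4]
Step 5: ref 1 -> HIT, frames=[1,7,4]
Step 6: ref 1 -> HIT, frames=[1,7,4]
Step 7: ref 3 -> FAULT, evict 1, frames=[3,7,4]
At step 7: evicted page 1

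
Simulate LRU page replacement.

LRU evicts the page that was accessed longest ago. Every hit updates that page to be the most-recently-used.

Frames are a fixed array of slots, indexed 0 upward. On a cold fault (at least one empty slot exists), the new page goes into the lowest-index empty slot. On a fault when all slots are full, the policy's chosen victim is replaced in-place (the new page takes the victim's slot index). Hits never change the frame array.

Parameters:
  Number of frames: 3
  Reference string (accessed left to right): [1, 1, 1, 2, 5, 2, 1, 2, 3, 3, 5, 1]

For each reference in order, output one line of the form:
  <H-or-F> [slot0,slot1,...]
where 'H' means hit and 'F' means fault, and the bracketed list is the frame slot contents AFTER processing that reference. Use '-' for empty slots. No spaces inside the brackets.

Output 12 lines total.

F [1,-,-]
H [1,-,-]
H [1,-,-]
F [1,2,-]
F [1,2,5]
H [1,2,5]
H [1,2,5]
H [1,2,5]
F [1,2,3]
H [1,2,3]
F [5,2,3]
F [5,1,3]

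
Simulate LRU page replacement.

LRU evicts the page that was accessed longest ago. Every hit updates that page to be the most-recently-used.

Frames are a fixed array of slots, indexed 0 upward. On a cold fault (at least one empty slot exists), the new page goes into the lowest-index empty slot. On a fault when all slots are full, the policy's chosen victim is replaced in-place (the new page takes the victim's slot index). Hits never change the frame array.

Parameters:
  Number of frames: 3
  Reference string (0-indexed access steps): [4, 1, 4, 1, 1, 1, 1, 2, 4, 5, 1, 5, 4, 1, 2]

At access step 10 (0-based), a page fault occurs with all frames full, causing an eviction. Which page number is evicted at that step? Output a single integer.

Answer: 2

Derivation:
Step 0: ref 4 -> FAULT, frames=[4,-,-]
Step 1: ref 1 -> FAULT, frames=[4,1,-]
Step 2: ref 4 -> HIT, frames=[4,1,-]
Step 3: ref 1 -> HIT, frames=[4,1,-]
Step 4: ref 1 -> HIT, frames=[4,1,-]
Step 5: ref 1 -> HIT, frames=[4,1,-]
Step 6: ref 1 -> HIT, frames=[4,1,-]
Step 7: ref 2 -> FAULT, frames=[4,1,2]
Step 8: ref 4 -> HIT, frames=[4,1,2]
Step 9: ref 5 -> FAULT, evict 1, frames=[4,5,2]
Step 10: ref 1 -> FAULT, evict 2, frames=[4,5,1]
At step 10: evicted page 2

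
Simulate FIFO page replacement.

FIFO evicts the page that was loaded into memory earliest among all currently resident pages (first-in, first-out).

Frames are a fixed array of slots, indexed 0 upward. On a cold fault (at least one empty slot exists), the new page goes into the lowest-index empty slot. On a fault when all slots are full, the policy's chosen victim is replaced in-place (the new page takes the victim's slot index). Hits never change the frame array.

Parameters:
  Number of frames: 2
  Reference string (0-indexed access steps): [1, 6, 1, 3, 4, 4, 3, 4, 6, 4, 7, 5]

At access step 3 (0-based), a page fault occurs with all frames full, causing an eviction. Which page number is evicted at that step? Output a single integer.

Step 0: ref 1 -> FAULT, frames=[1,-]
Step 1: ref 6 -> FAULT, frames=[1,6]
Step 2: ref 1 -> HIT, frames=[1,6]
Step 3: ref 3 -> FAULT, evict 1, frames=[3,6]
At step 3: evicted page 1

Answer: 1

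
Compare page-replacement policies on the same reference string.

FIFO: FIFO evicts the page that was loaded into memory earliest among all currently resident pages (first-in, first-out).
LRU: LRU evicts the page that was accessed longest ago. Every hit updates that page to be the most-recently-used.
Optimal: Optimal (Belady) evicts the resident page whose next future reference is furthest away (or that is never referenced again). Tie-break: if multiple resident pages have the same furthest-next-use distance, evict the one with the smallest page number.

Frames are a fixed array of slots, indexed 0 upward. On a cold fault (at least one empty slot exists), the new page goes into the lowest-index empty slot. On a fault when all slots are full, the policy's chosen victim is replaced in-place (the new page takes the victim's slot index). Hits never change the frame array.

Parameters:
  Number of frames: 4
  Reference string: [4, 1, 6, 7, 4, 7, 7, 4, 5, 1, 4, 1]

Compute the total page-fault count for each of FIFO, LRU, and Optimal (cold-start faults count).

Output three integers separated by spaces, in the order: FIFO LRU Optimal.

Answer: 7 6 5

Derivation:
--- FIFO ---
  step 0: ref 4 -> FAULT, frames=[4,-,-,-] (faults so far: 1)
  step 1: ref 1 -> FAULT, frames=[4,1,-,-] (faults so far: 2)
  step 2: ref 6 -> FAULT, frames=[4,1,6,-] (faults so far: 3)
  step 3: ref 7 -> FAULT, frames=[4,1,6,7] (faults so far: 4)
  step 4: ref 4 -> HIT, frames=[4,1,6,7] (faults so far: 4)
  step 5: ref 7 -> HIT, frames=[4,1,6,7] (faults so far: 4)
  step 6: ref 7 -> HIT, frames=[4,1,6,7] (faults so far: 4)
  step 7: ref 4 -> HIT, frames=[4,1,6,7] (faults so far: 4)
  step 8: ref 5 -> FAULT, evict 4, frames=[5,1,6,7] (faults so far: 5)
  step 9: ref 1 -> HIT, frames=[5,1,6,7] (faults so far: 5)
  step 10: ref 4 -> FAULT, evict 1, frames=[5,4,6,7] (faults so far: 6)
  step 11: ref 1 -> FAULT, evict 6, frames=[5,4,1,7] (faults so far: 7)
  FIFO total faults: 7
--- LRU ---
  step 0: ref 4 -> FAULT, frames=[4,-,-,-] (faults so far: 1)
  step 1: ref 1 -> FAULT, frames=[4,1,-,-] (faults so far: 2)
  step 2: ref 6 -> FAULT, frames=[4,1,6,-] (faults so far: 3)
  step 3: ref 7 -> FAULT, frames=[4,1,6,7] (faults so far: 4)
  step 4: ref 4 -> HIT, frames=[4,1,6,7] (faults so far: 4)
  step 5: ref 7 -> HIT, frames=[4,1,6,7] (faults so far: 4)
  step 6: ref 7 -> HIT, frames=[4,1,6,7] (faults so far: 4)
  step 7: ref 4 -> HIT, frames=[4,1,6,7] (faults so far: 4)
  step 8: ref 5 -> FAULT, evict 1, frames=[4,5,6,7] (faults so far: 5)
  step 9: ref 1 -> FAULT, evict 6, frames=[4,5,1,7] (faults so far: 6)
  step 10: ref 4 -> HIT, frames=[4,5,1,7] (faults so far: 6)
  step 11: ref 1 -> HIT, frames=[4,5,1,7] (faults so far: 6)
  LRU total faults: 6
--- Optimal ---
  step 0: ref 4 -> FAULT, frames=[4,-,-,-] (faults so far: 1)
  step 1: ref 1 -> FAULT, frames=[4,1,-,-] (faults so far: 2)
  step 2: ref 6 -> FAULT, frames=[4,1,6,-] (faults so far: 3)
  step 3: ref 7 -> FAULT, frames=[4,1,6,7] (faults so far: 4)
  step 4: ref 4 -> HIT, frames=[4,1,6,7] (faults so far: 4)
  step 5: ref 7 -> HIT, frames=[4,1,6,7] (faults so far: 4)
  step 6: ref 7 -> HIT, frames=[4,1,6,7] (faults so far: 4)
  step 7: ref 4 -> HIT, frames=[4,1,6,7] (faults so far: 4)
  step 8: ref 5 -> FAULT, evict 6, frames=[4,1,5,7] (faults so far: 5)
  step 9: ref 1 -> HIT, frames=[4,1,5,7] (faults so far: 5)
  step 10: ref 4 -> HIT, frames=[4,1,5,7] (faults so far: 5)
  step 11: ref 1 -> HIT, frames=[4,1,5,7] (faults so far: 5)
  Optimal total faults: 5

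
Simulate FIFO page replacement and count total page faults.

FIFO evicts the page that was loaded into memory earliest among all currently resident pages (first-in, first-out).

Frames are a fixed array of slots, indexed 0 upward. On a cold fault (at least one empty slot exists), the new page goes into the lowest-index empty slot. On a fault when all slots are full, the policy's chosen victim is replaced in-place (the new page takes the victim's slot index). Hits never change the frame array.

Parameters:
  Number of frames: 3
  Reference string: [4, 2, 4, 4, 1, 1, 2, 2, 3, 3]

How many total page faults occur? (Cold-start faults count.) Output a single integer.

Step 0: ref 4 → FAULT, frames=[4,-,-]
Step 1: ref 2 → FAULT, frames=[4,2,-]
Step 2: ref 4 → HIT, frames=[4,2,-]
Step 3: ref 4 → HIT, frames=[4,2,-]
Step 4: ref 1 → FAULT, frames=[4,2,1]
Step 5: ref 1 → HIT, frames=[4,2,1]
Step 6: ref 2 → HIT, frames=[4,2,1]
Step 7: ref 2 → HIT, frames=[4,2,1]
Step 8: ref 3 → FAULT (evict 4), frames=[3,2,1]
Step 9: ref 3 → HIT, frames=[3,2,1]
Total faults: 4

Answer: 4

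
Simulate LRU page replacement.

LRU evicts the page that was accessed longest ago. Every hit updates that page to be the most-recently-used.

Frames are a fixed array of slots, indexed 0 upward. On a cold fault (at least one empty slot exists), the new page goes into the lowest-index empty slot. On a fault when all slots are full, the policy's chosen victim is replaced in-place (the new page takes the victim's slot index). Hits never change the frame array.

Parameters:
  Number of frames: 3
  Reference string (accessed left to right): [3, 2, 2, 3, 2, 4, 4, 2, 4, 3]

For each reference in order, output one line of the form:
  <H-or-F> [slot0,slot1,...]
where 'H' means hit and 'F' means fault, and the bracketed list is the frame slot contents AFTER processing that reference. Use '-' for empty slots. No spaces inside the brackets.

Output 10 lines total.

F [3,-,-]
F [3,2,-]
H [3,2,-]
H [3,2,-]
H [3,2,-]
F [3,2,4]
H [3,2,4]
H [3,2,4]
H [3,2,4]
H [3,2,4]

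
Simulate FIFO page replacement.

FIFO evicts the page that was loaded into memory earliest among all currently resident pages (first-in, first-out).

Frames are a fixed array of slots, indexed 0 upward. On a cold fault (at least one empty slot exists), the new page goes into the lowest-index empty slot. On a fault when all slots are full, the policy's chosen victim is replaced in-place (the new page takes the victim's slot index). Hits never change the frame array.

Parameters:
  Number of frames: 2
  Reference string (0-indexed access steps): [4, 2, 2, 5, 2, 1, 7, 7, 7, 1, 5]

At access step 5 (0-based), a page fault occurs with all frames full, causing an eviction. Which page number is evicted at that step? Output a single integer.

Answer: 2

Derivation:
Step 0: ref 4 -> FAULT, frames=[4,-]
Step 1: ref 2 -> FAULT, frames=[4,2]
Step 2: ref 2 -> HIT, frames=[4,2]
Step 3: ref 5 -> FAULT, evict 4, frames=[5,2]
Step 4: ref 2 -> HIT, frames=[5,2]
Step 5: ref 1 -> FAULT, evict 2, frames=[5,1]
At step 5: evicted page 2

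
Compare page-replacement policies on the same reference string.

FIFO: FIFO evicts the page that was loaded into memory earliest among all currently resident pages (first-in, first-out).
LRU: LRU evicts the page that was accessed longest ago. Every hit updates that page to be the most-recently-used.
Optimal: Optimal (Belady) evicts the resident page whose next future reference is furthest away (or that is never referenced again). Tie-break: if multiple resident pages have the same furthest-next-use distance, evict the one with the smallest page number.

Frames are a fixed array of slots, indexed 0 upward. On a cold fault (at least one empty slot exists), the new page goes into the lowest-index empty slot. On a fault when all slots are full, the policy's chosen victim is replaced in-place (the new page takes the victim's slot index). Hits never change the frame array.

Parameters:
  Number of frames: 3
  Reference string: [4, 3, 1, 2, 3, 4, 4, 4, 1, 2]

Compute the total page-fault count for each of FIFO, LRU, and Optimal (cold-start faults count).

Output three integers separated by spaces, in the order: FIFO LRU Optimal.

--- FIFO ---
  step 0: ref 4 -> FAULT, frames=[4,-,-] (faults so far: 1)
  step 1: ref 3 -> FAULT, frames=[4,3,-] (faults so far: 2)
  step 2: ref 1 -> FAULT, frames=[4,3,1] (faults so far: 3)
  step 3: ref 2 -> FAULT, evict 4, frames=[2,3,1] (faults so far: 4)
  step 4: ref 3 -> HIT, frames=[2,3,1] (faults so far: 4)
  step 5: ref 4 -> FAULT, evict 3, frames=[2,4,1] (faults so far: 5)
  step 6: ref 4 -> HIT, frames=[2,4,1] (faults so far: 5)
  step 7: ref 4 -> HIT, frames=[2,4,1] (faults so far: 5)
  step 8: ref 1 -> HIT, frames=[2,4,1] (faults so far: 5)
  step 9: ref 2 -> HIT, frames=[2,4,1] (faults so far: 5)
  FIFO total faults: 5
--- LRU ---
  step 0: ref 4 -> FAULT, frames=[4,-,-] (faults so far: 1)
  step 1: ref 3 -> FAULT, frames=[4,3,-] (faults so far: 2)
  step 2: ref 1 -> FAULT, frames=[4,3,1] (faults so far: 3)
  step 3: ref 2 -> FAULT, evict 4, frames=[2,3,1] (faults so far: 4)
  step 4: ref 3 -> HIT, frames=[2,3,1] (faults so far: 4)
  step 5: ref 4 -> FAULT, evict 1, frames=[2,3,4] (faults so far: 5)
  step 6: ref 4 -> HIT, frames=[2,3,4] (faults so far: 5)
  step 7: ref 4 -> HIT, frames=[2,3,4] (faults so far: 5)
  step 8: ref 1 -> FAULT, evict 2, frames=[1,3,4] (faults so far: 6)
  step 9: ref 2 -> FAULT, evict 3, frames=[1,2,4] (faults so far: 7)
  LRU total faults: 7
--- Optimal ---
  step 0: ref 4 -> FAULT, frames=[4,-,-] (faults so far: 1)
  step 1: ref 3 -> FAULT, frames=[4,3,-] (faults so far: 2)
  step 2: ref 1 -> FAULT, frames=[4,3,1] (faults so far: 3)
  step 3: ref 2 -> FAULT, evict 1, frames=[4,3,2] (faults so far: 4)
  step 4: ref 3 -> HIT, frames=[4,3,2] (faults so far: 4)
  step 5: ref 4 -> HIT, frames=[4,3,2] (faults so far: 4)
  step 6: ref 4 -> HIT, frames=[4,3,2] (faults so far: 4)
  step 7: ref 4 -> HIT, frames=[4,3,2] (faults so far: 4)
  step 8: ref 1 -> FAULT, evict 3, frames=[4,1,2] (faults so far: 5)
  step 9: ref 2 -> HIT, frames=[4,1,2] (faults so far: 5)
  Optimal total faults: 5

Answer: 5 7 5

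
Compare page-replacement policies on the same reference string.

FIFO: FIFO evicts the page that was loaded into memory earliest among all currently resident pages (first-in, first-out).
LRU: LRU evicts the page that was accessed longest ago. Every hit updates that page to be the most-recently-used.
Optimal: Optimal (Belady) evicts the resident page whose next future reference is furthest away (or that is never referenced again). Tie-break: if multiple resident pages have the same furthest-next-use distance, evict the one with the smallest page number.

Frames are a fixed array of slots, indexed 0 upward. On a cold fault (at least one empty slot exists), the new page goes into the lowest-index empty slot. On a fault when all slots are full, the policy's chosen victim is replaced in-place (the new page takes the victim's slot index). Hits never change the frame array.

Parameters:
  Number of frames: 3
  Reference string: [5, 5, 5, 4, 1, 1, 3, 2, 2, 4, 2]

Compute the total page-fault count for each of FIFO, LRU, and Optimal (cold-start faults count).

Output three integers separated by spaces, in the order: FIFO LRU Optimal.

Answer: 6 6 5

Derivation:
--- FIFO ---
  step 0: ref 5 -> FAULT, frames=[5,-,-] (faults so far: 1)
  step 1: ref 5 -> HIT, frames=[5,-,-] (faults so far: 1)
  step 2: ref 5 -> HIT, frames=[5,-,-] (faults so far: 1)
  step 3: ref 4 -> FAULT, frames=[5,4,-] (faults so far: 2)
  step 4: ref 1 -> FAULT, frames=[5,4,1] (faults so far: 3)
  step 5: ref 1 -> HIT, frames=[5,4,1] (faults so far: 3)
  step 6: ref 3 -> FAULT, evict 5, frames=[3,4,1] (faults so far: 4)
  step 7: ref 2 -> FAULT, evict 4, frames=[3,2,1] (faults so far: 5)
  step 8: ref 2 -> HIT, frames=[3,2,1] (faults so far: 5)
  step 9: ref 4 -> FAULT, evict 1, frames=[3,2,4] (faults so far: 6)
  step 10: ref 2 -> HIT, frames=[3,2,4] (faults so far: 6)
  FIFO total faults: 6
--- LRU ---
  step 0: ref 5 -> FAULT, frames=[5,-,-] (faults so far: 1)
  step 1: ref 5 -> HIT, frames=[5,-,-] (faults so far: 1)
  step 2: ref 5 -> HIT, frames=[5,-,-] (faults so far: 1)
  step 3: ref 4 -> FAULT, frames=[5,4,-] (faults so far: 2)
  step 4: ref 1 -> FAULT, frames=[5,4,1] (faults so far: 3)
  step 5: ref 1 -> HIT, frames=[5,4,1] (faults so far: 3)
  step 6: ref 3 -> FAULT, evict 5, frames=[3,4,1] (faults so far: 4)
  step 7: ref 2 -> FAULT, evict 4, frames=[3,2,1] (faults so far: 5)
  step 8: ref 2 -> HIT, frames=[3,2,1] (faults so far: 5)
  step 9: ref 4 -> FAULT, evict 1, frames=[3,2,4] (faults so far: 6)
  step 10: ref 2 -> HIT, frames=[3,2,4] (faults so far: 6)
  LRU total faults: 6
--- Optimal ---
  step 0: ref 5 -> FAULT, frames=[5,-,-] (faults so far: 1)
  step 1: ref 5 -> HIT, frames=[5,-,-] (faults so far: 1)
  step 2: ref 5 -> HIT, frames=[5,-,-] (faults so far: 1)
  step 3: ref 4 -> FAULT, frames=[5,4,-] (faults so far: 2)
  step 4: ref 1 -> FAULT, frames=[5,4,1] (faults so far: 3)
  step 5: ref 1 -> HIT, frames=[5,4,1] (faults so far: 3)
  step 6: ref 3 -> FAULT, evict 1, frames=[5,4,3] (faults so far: 4)
  step 7: ref 2 -> FAULT, evict 3, frames=[5,4,2] (faults so far: 5)
  step 8: ref 2 -> HIT, frames=[5,4,2] (faults so far: 5)
  step 9: ref 4 -> HIT, frames=[5,4,2] (faults so far: 5)
  step 10: ref 2 -> HIT, frames=[5,4,2] (faults so far: 5)
  Optimal total faults: 5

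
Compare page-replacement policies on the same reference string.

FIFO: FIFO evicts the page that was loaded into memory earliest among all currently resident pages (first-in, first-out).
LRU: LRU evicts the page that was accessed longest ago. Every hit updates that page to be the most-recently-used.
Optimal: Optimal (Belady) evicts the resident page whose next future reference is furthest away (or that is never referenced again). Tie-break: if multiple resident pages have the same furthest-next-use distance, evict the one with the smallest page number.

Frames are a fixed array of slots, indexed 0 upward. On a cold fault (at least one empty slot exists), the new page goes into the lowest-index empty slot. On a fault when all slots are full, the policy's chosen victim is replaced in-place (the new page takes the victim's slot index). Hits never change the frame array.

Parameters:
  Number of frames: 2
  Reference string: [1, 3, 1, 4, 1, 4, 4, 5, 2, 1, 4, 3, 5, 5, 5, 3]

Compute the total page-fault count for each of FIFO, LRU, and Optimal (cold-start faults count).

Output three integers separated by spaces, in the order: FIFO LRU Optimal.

--- FIFO ---
  step 0: ref 1 -> FAULT, frames=[1,-] (faults so far: 1)
  step 1: ref 3 -> FAULT, frames=[1,3] (faults so far: 2)
  step 2: ref 1 -> HIT, frames=[1,3] (faults so far: 2)
  step 3: ref 4 -> FAULT, evict 1, frames=[4,3] (faults so far: 3)
  step 4: ref 1 -> FAULT, evict 3, frames=[4,1] (faults so far: 4)
  step 5: ref 4 -> HIT, frames=[4,1] (faults so far: 4)
  step 6: ref 4 -> HIT, frames=[4,1] (faults so far: 4)
  step 7: ref 5 -> FAULT, evict 4, frames=[5,1] (faults so far: 5)
  step 8: ref 2 -> FAULT, evict 1, frames=[5,2] (faults so far: 6)
  step 9: ref 1 -> FAULT, evict 5, frames=[1,2] (faults so far: 7)
  step 10: ref 4 -> FAULT, evict 2, frames=[1,4] (faults so far: 8)
  step 11: ref 3 -> FAULT, evict 1, frames=[3,4] (faults so far: 9)
  step 12: ref 5 -> FAULT, evict 4, frames=[3,5] (faults so far: 10)
  step 13: ref 5 -> HIT, frames=[3,5] (faults so far: 10)
  step 14: ref 5 -> HIT, frames=[3,5] (faults so far: 10)
  step 15: ref 3 -> HIT, frames=[3,5] (faults so far: 10)
  FIFO total faults: 10
--- LRU ---
  step 0: ref 1 -> FAULT, frames=[1,-] (faults so far: 1)
  step 1: ref 3 -> FAULT, frames=[1,3] (faults so far: 2)
  step 2: ref 1 -> HIT, frames=[1,3] (faults so far: 2)
  step 3: ref 4 -> FAULT, evict 3, frames=[1,4] (faults so far: 3)
  step 4: ref 1 -> HIT, frames=[1,4] (faults so far: 3)
  step 5: ref 4 -> HIT, frames=[1,4] (faults so far: 3)
  step 6: ref 4 -> HIT, frames=[1,4] (faults so far: 3)
  step 7: ref 5 -> FAULT, evict 1, frames=[5,4] (faults so far: 4)
  step 8: ref 2 -> FAULT, evict 4, frames=[5,2] (faults so far: 5)
  step 9: ref 1 -> FAULT, evict 5, frames=[1,2] (faults so far: 6)
  step 10: ref 4 -> FAULT, evict 2, frames=[1,4] (faults so far: 7)
  step 11: ref 3 -> FAULT, evict 1, frames=[3,4] (faults so far: 8)
  step 12: ref 5 -> FAULT, evict 4, frames=[3,5] (faults so far: 9)
  step 13: ref 5 -> HIT, frames=[3,5] (faults so far: 9)
  step 14: ref 5 -> HIT, frames=[3,5] (faults so far: 9)
  step 15: ref 3 -> HIT, frames=[3,5] (faults so far: 9)
  LRU total faults: 9
--- Optimal ---
  step 0: ref 1 -> FAULT, frames=[1,-] (faults so far: 1)
  step 1: ref 3 -> FAULT, frames=[1,3] (faults so far: 2)
  step 2: ref 1 -> HIT, frames=[1,3] (faults so far: 2)
  step 3: ref 4 -> FAULT, evict 3, frames=[1,4] (faults so far: 3)
  step 4: ref 1 -> HIT, frames=[1,4] (faults so far: 3)
  step 5: ref 4 -> HIT, frames=[1,4] (faults so far: 3)
  step 6: ref 4 -> HIT, frames=[1,4] (faults so far: 3)
  step 7: ref 5 -> FAULT, evict 4, frames=[1,5] (faults so far: 4)
  step 8: ref 2 -> FAULT, evict 5, frames=[1,2] (faults so far: 5)
  step 9: ref 1 -> HIT, frames=[1,2] (faults so far: 5)
  step 10: ref 4 -> FAULT, evict 1, frames=[4,2] (faults so far: 6)
  step 11: ref 3 -> FAULT, evict 2, frames=[4,3] (faults so far: 7)
  step 12: ref 5 -> FAULT, evict 4, frames=[5,3] (faults so far: 8)
  step 13: ref 5 -> HIT, frames=[5,3] (faults so far: 8)
  step 14: ref 5 -> HIT, frames=[5,3] (faults so far: 8)
  step 15: ref 3 -> HIT, frames=[5,3] (faults so far: 8)
  Optimal total faults: 8

Answer: 10 9 8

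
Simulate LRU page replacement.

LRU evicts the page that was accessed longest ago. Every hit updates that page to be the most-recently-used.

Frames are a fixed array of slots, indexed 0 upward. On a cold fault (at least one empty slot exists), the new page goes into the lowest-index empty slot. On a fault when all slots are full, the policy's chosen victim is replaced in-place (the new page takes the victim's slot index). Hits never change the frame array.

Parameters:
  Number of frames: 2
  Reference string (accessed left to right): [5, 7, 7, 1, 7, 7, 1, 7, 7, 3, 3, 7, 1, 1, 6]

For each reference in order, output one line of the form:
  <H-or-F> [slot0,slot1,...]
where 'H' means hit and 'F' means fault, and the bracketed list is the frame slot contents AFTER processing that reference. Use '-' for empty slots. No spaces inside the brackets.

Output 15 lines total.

F [5,-]
F [5,7]
H [5,7]
F [1,7]
H [1,7]
H [1,7]
H [1,7]
H [1,7]
H [1,7]
F [3,7]
H [3,7]
H [3,7]
F [1,7]
H [1,7]
F [1,6]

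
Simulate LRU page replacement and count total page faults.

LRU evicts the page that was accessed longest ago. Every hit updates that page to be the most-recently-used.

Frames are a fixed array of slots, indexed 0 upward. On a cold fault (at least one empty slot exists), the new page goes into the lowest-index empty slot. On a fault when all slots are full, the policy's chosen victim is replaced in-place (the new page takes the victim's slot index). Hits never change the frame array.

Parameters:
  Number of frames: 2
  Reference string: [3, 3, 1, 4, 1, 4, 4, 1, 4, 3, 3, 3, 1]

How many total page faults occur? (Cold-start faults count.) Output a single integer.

Answer: 5

Derivation:
Step 0: ref 3 → FAULT, frames=[3,-]
Step 1: ref 3 → HIT, frames=[3,-]
Step 2: ref 1 → FAULT, frames=[3,1]
Step 3: ref 4 → FAULT (evict 3), frames=[4,1]
Step 4: ref 1 → HIT, frames=[4,1]
Step 5: ref 4 → HIT, frames=[4,1]
Step 6: ref 4 → HIT, frames=[4,1]
Step 7: ref 1 → HIT, frames=[4,1]
Step 8: ref 4 → HIT, frames=[4,1]
Step 9: ref 3 → FAULT (evict 1), frames=[4,3]
Step 10: ref 3 → HIT, frames=[4,3]
Step 11: ref 3 → HIT, frames=[4,3]
Step 12: ref 1 → FAULT (evict 4), frames=[1,3]
Total faults: 5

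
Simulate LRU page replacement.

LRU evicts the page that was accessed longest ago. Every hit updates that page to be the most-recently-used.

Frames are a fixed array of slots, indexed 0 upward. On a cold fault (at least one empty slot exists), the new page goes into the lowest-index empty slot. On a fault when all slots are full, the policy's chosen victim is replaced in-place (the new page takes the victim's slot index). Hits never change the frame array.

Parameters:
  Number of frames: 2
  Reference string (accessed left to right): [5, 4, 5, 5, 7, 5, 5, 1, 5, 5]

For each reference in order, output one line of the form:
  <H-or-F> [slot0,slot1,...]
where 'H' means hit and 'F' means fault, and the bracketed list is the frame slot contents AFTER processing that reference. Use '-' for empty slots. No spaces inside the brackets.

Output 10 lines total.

F [5,-]
F [5,4]
H [5,4]
H [5,4]
F [5,7]
H [5,7]
H [5,7]
F [5,1]
H [5,1]
H [5,1]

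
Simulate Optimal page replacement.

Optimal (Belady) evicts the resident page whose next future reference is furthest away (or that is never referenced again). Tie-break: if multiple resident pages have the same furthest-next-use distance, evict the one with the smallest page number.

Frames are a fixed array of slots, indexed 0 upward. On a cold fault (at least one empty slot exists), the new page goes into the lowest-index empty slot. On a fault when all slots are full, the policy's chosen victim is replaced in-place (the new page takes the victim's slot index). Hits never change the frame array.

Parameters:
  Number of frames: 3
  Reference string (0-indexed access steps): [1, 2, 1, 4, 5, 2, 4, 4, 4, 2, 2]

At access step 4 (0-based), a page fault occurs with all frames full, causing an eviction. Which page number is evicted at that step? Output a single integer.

Step 0: ref 1 -> FAULT, frames=[1,-,-]
Step 1: ref 2 -> FAULT, frames=[1,2,-]
Step 2: ref 1 -> HIT, frames=[1,2,-]
Step 3: ref 4 -> FAULT, frames=[1,2,4]
Step 4: ref 5 -> FAULT, evict 1, frames=[5,2,4]
At step 4: evicted page 1

Answer: 1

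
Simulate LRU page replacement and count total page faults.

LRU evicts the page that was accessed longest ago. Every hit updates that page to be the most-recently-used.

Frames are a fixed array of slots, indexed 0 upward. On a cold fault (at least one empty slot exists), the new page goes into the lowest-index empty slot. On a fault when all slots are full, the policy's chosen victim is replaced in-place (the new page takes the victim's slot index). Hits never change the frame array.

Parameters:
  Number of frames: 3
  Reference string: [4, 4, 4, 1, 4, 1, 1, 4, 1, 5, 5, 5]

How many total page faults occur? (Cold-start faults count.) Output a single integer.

Answer: 3

Derivation:
Step 0: ref 4 → FAULT, frames=[4,-,-]
Step 1: ref 4 → HIT, frames=[4,-,-]
Step 2: ref 4 → HIT, frames=[4,-,-]
Step 3: ref 1 → FAULT, frames=[4,1,-]
Step 4: ref 4 → HIT, frames=[4,1,-]
Step 5: ref 1 → HIT, frames=[4,1,-]
Step 6: ref 1 → HIT, frames=[4,1,-]
Step 7: ref 4 → HIT, frames=[4,1,-]
Step 8: ref 1 → HIT, frames=[4,1,-]
Step 9: ref 5 → FAULT, frames=[4,1,5]
Step 10: ref 5 → HIT, frames=[4,1,5]
Step 11: ref 5 → HIT, frames=[4,1,5]
Total faults: 3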